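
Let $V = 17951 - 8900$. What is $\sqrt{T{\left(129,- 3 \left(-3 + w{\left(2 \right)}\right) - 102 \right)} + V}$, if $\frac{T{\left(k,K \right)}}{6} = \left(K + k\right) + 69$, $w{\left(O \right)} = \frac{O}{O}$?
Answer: $\sqrt{9663} \approx 98.301$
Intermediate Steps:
$w{\left(O \right)} = 1$
$T{\left(k,K \right)} = 414 + 6 K + 6 k$ ($T{\left(k,K \right)} = 6 \left(\left(K + k\right) + 69\right) = 6 \left(69 + K + k\right) = 414 + 6 K + 6 k$)
$V = 9051$ ($V = 17951 - 8900 = 9051$)
$\sqrt{T{\left(129,- 3 \left(-3 + w{\left(2 \right)}\right) - 102 \right)} + V} = \sqrt{\left(414 + 6 \left(- 3 \left(-3 + 1\right) - 102\right) + 6 \cdot 129\right) + 9051} = \sqrt{\left(414 + 6 \left(\left(-3\right) \left(-2\right) - 102\right) + 774\right) + 9051} = \sqrt{\left(414 + 6 \left(6 - 102\right) + 774\right) + 9051} = \sqrt{\left(414 + 6 \left(-96\right) + 774\right) + 9051} = \sqrt{\left(414 - 576 + 774\right) + 9051} = \sqrt{612 + 9051} = \sqrt{9663}$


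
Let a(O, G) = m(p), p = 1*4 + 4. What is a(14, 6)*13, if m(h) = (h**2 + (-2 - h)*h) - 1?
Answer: -221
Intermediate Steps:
p = 8 (p = 4 + 4 = 8)
m(h) = -1 + h**2 + h*(-2 - h) (m(h) = (h**2 + h*(-2 - h)) - 1 = -1 + h**2 + h*(-2 - h))
a(O, G) = -17 (a(O, G) = -1 - 2*8 = -1 - 16 = -17)
a(14, 6)*13 = -17*13 = -221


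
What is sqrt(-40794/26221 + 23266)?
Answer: 4*sqrt(5915405158)/2017 ≈ 152.53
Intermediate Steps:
sqrt(-40794/26221 + 23266) = sqrt(-40794*1/26221 + 23266) = sqrt(-3138/2017 + 23266) = sqrt(46924384/2017) = 4*sqrt(5915405158)/2017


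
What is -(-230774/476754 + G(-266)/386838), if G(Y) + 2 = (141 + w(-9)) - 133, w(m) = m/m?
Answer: 14878135889/30737760642 ≈ 0.48403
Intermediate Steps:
w(m) = 1
G(Y) = 7 (G(Y) = -2 + ((141 + 1) - 133) = -2 + (142 - 133) = -2 + 9 = 7)
-(-230774/476754 + G(-266)/386838) = -(-230774/476754 + 7/386838) = -(-230774*1/476754 + 7*(1/386838)) = -(-115387/238377 + 7/386838) = -1*(-14878135889/30737760642) = 14878135889/30737760642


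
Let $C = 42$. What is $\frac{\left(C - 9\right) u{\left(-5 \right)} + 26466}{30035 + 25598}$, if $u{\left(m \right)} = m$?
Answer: $\frac{26301}{55633} \approx 0.47276$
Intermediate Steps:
$\frac{\left(C - 9\right) u{\left(-5 \right)} + 26466}{30035 + 25598} = \frac{\left(42 - 9\right) \left(-5\right) + 26466}{30035 + 25598} = \frac{33 \left(-5\right) + 26466}{55633} = \left(-165 + 26466\right) \frac{1}{55633} = 26301 \cdot \frac{1}{55633} = \frac{26301}{55633}$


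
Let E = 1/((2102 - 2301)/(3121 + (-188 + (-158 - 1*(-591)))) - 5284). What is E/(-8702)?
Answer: 1683/77387508193 ≈ 2.1748e-8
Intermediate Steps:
E = -3366/17786143 (E = 1/(-199/(3121 + (-188 + (-158 + 591))) - 5284) = 1/(-199/(3121 + (-188 + 433)) - 5284) = 1/(-199/(3121 + 245) - 5284) = 1/(-199/3366 - 5284) = 1/(-17786143/3366) = -3366/17786143 ≈ -0.00018925)
E/(-8702) = -3366/17786143/(-8702) = -3366/17786143*(-1/8702) = 1683/77387508193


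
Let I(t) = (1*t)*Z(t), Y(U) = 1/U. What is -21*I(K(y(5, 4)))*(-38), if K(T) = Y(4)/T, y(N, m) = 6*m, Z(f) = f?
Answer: 133/1536 ≈ 0.086589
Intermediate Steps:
K(T) = 1/(4*T)
I(t) = t² (I(t) = (1*t)*t = t*t = t²)
-21*I(K(y(5, 4)))*(-38) = -21*(1/(4*((6*4))))²*(-38) = -21*((¼)/24)²*(-38) = -21*((¼)*(1/24))²*(-38) = -21*(1/96)²*(-38) = -21*1/9216*(-38) = -7/3072*(-38) = 133/1536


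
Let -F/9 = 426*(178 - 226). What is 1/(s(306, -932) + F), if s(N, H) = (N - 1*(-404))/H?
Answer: 466/85758557 ≈ 5.4339e-6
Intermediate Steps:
s(N, H) = (404 + N)/H (s(N, H) = (N + 404)/H = (404 + N)/H)
F = 184032 (F = -3834*(178 - 226) = -3834*(-48) = -9*(-20448) = 184032)
1/(s(306, -932) + F) = 1/((404 + 306)/(-932) + 184032) = 1/(-1/932*710 + 184032) = 1/(-355/466 + 184032) = 1/(85758557/466) = 466/85758557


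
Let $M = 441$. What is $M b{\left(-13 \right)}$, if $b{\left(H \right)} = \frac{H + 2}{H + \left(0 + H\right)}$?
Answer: $\frac{4851}{26} \approx 186.58$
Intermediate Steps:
$b{\left(H \right)} = \frac{2 + H}{2 H}$ ($b{\left(H \right)} = \frac{2 + H}{H + H} = \frac{2 + H}{2 H}$)
$M b{\left(-13 \right)} = 441 \frac{2 - 13}{2 \left(-13\right)} = 441 \cdot \frac{1}{2} \left(- \frac{1}{13}\right) \left(-11\right) = 441 \cdot \frac{11}{26} = \frac{4851}{26}$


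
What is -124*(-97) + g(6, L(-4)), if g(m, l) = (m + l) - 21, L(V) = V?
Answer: 12009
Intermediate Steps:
g(m, l) = -21 + l + m (g(m, l) = (l + m) - 21 = -21 + l + m)
-124*(-97) + g(6, L(-4)) = -124*(-97) + (-21 - 4 + 6) = 12028 - 19 = 12009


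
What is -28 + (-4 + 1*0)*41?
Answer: -192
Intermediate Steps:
-28 + (-4 + 1*0)*41 = -28 + (-4 + 0)*41 = -28 - 4*41 = -28 - 164 = -192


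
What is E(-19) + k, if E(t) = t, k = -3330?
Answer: -3349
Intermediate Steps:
E(-19) + k = -19 - 3330 = -3349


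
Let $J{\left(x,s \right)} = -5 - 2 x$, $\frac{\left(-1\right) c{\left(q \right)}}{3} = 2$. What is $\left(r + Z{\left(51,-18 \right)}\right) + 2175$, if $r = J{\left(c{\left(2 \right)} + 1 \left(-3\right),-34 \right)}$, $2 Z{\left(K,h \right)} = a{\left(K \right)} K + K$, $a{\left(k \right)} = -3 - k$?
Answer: $\frac{1673}{2} \approx 836.5$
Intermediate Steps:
$c{\left(q \right)} = -6$ ($c{\left(q \right)} = \left(-3\right) 2 = -6$)
$Z{\left(K,h \right)} = \frac{K}{2} + \frac{K \left(-3 - K\right)}{2}$ ($Z{\left(K,h \right)} = \frac{\left(-3 - K\right) K + K}{2} = \frac{K \left(-3 - K\right) + K}{2} = \frac{K + K \left(-3 - K\right)}{2} = \frac{K}{2} + \frac{K \left(-3 - K\right)}{2}$)
$r = 13$ ($r = -5 - 2 \left(-6 + 1 \left(-3\right)\right) = -5 - 2 \left(-6 - 3\right) = -5 - -18 = -5 + 18 = 13$)
$\left(r + Z{\left(51,-18 \right)}\right) + 2175 = \left(13 - \frac{51 \left(2 + 51\right)}{2}\right) + 2175 = \left(13 - \frac{51}{2} \cdot 53\right) + 2175 = \left(13 - \frac{2703}{2}\right) + 2175 = - \frac{2677}{2} + 2175 = \frac{1673}{2}$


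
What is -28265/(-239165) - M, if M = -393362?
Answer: 18815690199/47833 ≈ 3.9336e+5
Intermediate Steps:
-28265/(-239165) - M = -28265/(-239165) - 1*(-393362) = -28265*(-1/239165) + 393362 = 5653/47833 + 393362 = 18815690199/47833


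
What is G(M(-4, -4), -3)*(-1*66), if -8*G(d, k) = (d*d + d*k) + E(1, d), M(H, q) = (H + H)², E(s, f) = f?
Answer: 32736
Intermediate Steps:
M(H, q) = 4*H² (M(H, q) = (2*H)² = 4*H²)
G(d, k) = -d/8 - d²/8 - d*k/8 (G(d, k) = -((d*d + d*k) + d)/8 = -((d² + d*k) + d)/8 = -(d + d² + d*k)/8 = -d/8 - d²/8 - d*k/8)
G(M(-4, -4), -3)*(-1*66) = ((4*(-4)²)*(-1 - 4*(-4)² - 1*(-3))/8)*(-1*66) = ((4*16)*(-1 - 4*16 + 3)/8)*(-66) = ((⅛)*64*(-1 - 1*64 + 3))*(-66) = ((⅛)*64*(-1 - 64 + 3))*(-66) = ((⅛)*64*(-62))*(-66) = -496*(-66) = 32736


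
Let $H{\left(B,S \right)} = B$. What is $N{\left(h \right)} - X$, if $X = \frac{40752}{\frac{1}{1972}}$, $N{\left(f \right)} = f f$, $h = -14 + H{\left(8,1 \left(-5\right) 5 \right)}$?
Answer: $-80362908$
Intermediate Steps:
$h = -6$ ($h = -14 + 8 = -6$)
$N{\left(f \right)} = f^{2}$
$X = 80362944$ ($X = 40752 \frac{1}{\frac{1}{1972}} = 40752 \cdot 1972 = 80362944$)
$N{\left(h \right)} - X = \left(-6\right)^{2} - 80362944 = 36 - 80362944 = -80362908$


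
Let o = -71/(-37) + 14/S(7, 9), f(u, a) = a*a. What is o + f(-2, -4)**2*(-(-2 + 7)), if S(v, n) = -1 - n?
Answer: -236704/185 ≈ -1279.5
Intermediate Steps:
f(u, a) = a**2
o = 96/185 (o = -71/(-37) + 14/(-1 - 1*9) = -71*(-1/37) + 14/(-1 - 9) = 71/37 + 14/(-10) = 71/37 + 14*(-1/10) = 71/37 - 7/5 = 96/185 ≈ 0.51892)
o + f(-2, -4)**2*(-(-2 + 7)) = 96/185 + ((-4)**2)**2*(-(-2 + 7)) = 96/185 + 16**2*(-1*5) = 96/185 + 256*(-5) = 96/185 - 1280 = -236704/185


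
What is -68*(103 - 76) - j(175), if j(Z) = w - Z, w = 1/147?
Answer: -244168/147 ≈ -1661.0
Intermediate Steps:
w = 1/147 ≈ 0.0068027
j(Z) = 1/147 - Z
-68*(103 - 76) - j(175) = -68*(103 - 76) - (1/147 - 1*175) = -68*27 - (1/147 - 175) = -1836 - 1*(-25724/147) = -1836 + 25724/147 = -244168/147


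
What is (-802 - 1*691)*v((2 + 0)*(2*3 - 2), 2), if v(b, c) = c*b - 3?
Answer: -19409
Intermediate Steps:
v(b, c) = -3 + b*c (v(b, c) = b*c - 3 = -3 + b*c)
(-802 - 1*691)*v((2 + 0)*(2*3 - 2), 2) = (-802 - 1*691)*(-3 + ((2 + 0)*(2*3 - 2))*2) = (-802 - 691)*(-3 + (2*(6 - 2))*2) = -1493*(-3 + (2*4)*2) = -1493*(-3 + 8*2) = -1493*(-3 + 16) = -1493*13 = -19409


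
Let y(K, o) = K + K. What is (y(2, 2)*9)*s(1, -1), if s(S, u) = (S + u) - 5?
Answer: -180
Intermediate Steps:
y(K, o) = 2*K
s(S, u) = -5 + S + u
(y(2, 2)*9)*s(1, -1) = ((2*2)*9)*(-5 + 1 - 1) = (4*9)*(-5) = 36*(-5) = -180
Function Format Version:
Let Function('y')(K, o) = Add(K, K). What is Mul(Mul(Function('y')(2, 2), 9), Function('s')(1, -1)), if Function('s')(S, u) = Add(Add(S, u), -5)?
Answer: -180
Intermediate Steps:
Function('y')(K, o) = Mul(2, K)
Function('s')(S, u) = Add(-5, S, u)
Mul(Mul(Function('y')(2, 2), 9), Function('s')(1, -1)) = Mul(Mul(Mul(2, 2), 9), Add(-5, 1, -1)) = Mul(Mul(4, 9), -5) = Mul(36, -5) = -180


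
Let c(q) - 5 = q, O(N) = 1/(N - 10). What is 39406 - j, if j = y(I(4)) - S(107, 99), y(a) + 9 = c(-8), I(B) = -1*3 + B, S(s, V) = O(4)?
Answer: 236507/6 ≈ 39418.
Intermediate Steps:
O(N) = 1/(-10 + N)
S(s, V) = -⅙ (S(s, V) = 1/(-10 + 4) = 1/(-6) = -⅙)
c(q) = 5 + q
I(B) = -3 + B
y(a) = -12 (y(a) = -9 + (5 - 8) = -9 - 3 = -12)
j = -71/6 (j = -12 - 1*(-⅙) = -12 + ⅙ = -71/6 ≈ -11.833)
39406 - j = 39406 - 1*(-71/6) = 39406 + 71/6 = 236507/6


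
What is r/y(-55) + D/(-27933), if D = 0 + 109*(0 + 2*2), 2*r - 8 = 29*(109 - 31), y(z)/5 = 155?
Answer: 6273211/4329615 ≈ 1.4489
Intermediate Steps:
y(z) = 775 (y(z) = 5*155 = 775)
r = 1135 (r = 4 + (29*(109 - 31))/2 = 4 + (29*78)/2 = 4 + (½)*2262 = 4 + 1131 = 1135)
D = 436 (D = 0 + 109*(0 + 4) = 0 + 109*4 = 0 + 436 = 436)
r/y(-55) + D/(-27933) = 1135/775 + 436/(-27933) = 1135*(1/775) + 436*(-1/27933) = 227/155 - 436/27933 = 6273211/4329615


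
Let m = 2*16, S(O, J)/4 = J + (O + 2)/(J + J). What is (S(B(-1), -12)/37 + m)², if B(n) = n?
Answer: 46444225/49284 ≈ 942.38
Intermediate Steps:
S(O, J) = 4*J + 2*(2 + O)/J (S(O, J) = 4*(J + (O + 2)/(J + J)) = 4*(J + (2 + O)/((2*J))) = 4*(J + (2 + O)*(1/(2*J))) = 4*(J + (2 + O)/(2*J)) = 4*J + 2*(2 + O)/J)
m = 32
(S(B(-1), -12)/37 + m)² = ((2*(2 - 1 + 2*(-12)²)/(-12))/37 + 32)² = ((2*(-1/12)*(2 - 1 + 2*144))*(1/37) + 32)² = ((2*(-1/12)*(2 - 1 + 288))*(1/37) + 32)² = ((2*(-1/12)*289)*(1/37) + 32)² = (-289/6*1/37 + 32)² = (-289/222 + 32)² = (6815/222)² = 46444225/49284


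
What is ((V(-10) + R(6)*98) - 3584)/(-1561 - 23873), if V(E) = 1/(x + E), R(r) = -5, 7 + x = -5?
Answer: 89629/559548 ≈ 0.16018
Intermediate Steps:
x = -12 (x = -7 - 5 = -12)
V(E) = 1/(-12 + E)
((V(-10) + R(6)*98) - 3584)/(-1561 - 23873) = ((1/(-12 - 10) - 5*98) - 3584)/(-1561 - 23873) = ((1/(-22) - 490) - 3584)/(-25434) = ((-1/22 - 490) - 3584)*(-1/25434) = (-10781/22 - 3584)*(-1/25434) = -89629/22*(-1/25434) = 89629/559548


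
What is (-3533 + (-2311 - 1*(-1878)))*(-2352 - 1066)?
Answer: 13555788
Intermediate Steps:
(-3533 + (-2311 - 1*(-1878)))*(-2352 - 1066) = (-3533 + (-2311 + 1878))*(-3418) = (-3533 - 433)*(-3418) = -3966*(-3418) = 13555788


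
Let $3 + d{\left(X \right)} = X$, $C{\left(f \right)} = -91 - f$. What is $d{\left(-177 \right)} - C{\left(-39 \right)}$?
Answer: $-128$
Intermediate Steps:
$d{\left(X \right)} = -3 + X$
$d{\left(-177 \right)} - C{\left(-39 \right)} = \left(-3 - 177\right) - \left(-91 - -39\right) = -180 - \left(-91 + 39\right) = -180 - -52 = -180 + 52 = -128$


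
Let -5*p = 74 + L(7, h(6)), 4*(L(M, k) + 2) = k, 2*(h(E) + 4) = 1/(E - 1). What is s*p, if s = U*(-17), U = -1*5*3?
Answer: -144891/40 ≈ -3622.3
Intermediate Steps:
U = -15 (U = -5*3 = -15)
h(E) = -4 + 1/(2*(-1 + E)) (h(E) = -4 + 1/(2*(E - 1)) = -4 + 1/(2*(-1 + E)))
s = 255 (s = -15*(-17) = 255)
L(M, k) = -2 + k/4
p = -2841/200 (p = -(74 + (-2 + ((9 - 8*6)/(2*(-1 + 6)))/4))/5 = -(74 + (-2 + ((½)*(9 - 48)/5)/4))/5 = -(74 + (-2 + ((½)*(⅕)*(-39))/4))/5 = -(74 + (-2 + (¼)*(-39/10)))/5 = -(74 + (-2 - 39/40))/5 = -(74 - 119/40)/5 = -⅕*2841/40 = -2841/200 ≈ -14.205)
s*p = 255*(-2841/200) = -144891/40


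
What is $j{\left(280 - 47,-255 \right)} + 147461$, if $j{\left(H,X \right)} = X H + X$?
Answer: $87791$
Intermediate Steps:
$j{\left(H,X \right)} = X + H X$ ($j{\left(H,X \right)} = H X + X = X + H X$)
$j{\left(280 - 47,-255 \right)} + 147461 = - 255 \left(1 + \left(280 - 47\right)\right) + 147461 = - 255 \left(1 + 233\right) + 147461 = \left(-255\right) 234 + 147461 = -59670 + 147461 = 87791$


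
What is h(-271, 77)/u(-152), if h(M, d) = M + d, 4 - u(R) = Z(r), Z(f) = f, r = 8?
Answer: 97/2 ≈ 48.500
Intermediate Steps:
u(R) = -4 (u(R) = 4 - 1*8 = 4 - 8 = -4)
h(-271, 77)/u(-152) = (-271 + 77)/(-4) = -194*(-¼) = 97/2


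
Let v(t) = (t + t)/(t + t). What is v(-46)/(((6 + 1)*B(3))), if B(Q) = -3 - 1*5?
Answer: -1/56 ≈ -0.017857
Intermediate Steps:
v(t) = 1 (v(t) = (2*t)/((2*t)) = (2*t)*(1/(2*t)) = 1)
B(Q) = -8 (B(Q) = -3 - 5 = -8)
v(-46)/(((6 + 1)*B(3))) = 1/((6 + 1)*(-8)) = 1/(7*(-8)) = 1/(-56) = 1*(-1/56) = -1/56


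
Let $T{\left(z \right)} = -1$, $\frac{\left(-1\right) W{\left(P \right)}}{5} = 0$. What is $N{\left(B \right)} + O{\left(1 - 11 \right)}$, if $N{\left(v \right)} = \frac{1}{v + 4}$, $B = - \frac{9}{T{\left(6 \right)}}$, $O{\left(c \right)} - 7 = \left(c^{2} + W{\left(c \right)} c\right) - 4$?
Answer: $\frac{1340}{13} \approx 103.08$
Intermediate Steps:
$W{\left(P \right)} = 0$ ($W{\left(P \right)} = \left(-5\right) 0 = 0$)
$O{\left(c \right)} = 3 + c^{2}$ ($O{\left(c \right)} = 7 + \left(\left(c^{2} + 0 c\right) - 4\right) = 7 + \left(\left(c^{2} + 0\right) - 4\right) = 7 + \left(c^{2} - 4\right) = 7 + \left(-4 + c^{2}\right) = 3 + c^{2}$)
$B = 9$ ($B = - \frac{9}{-1} = \left(-9\right) \left(-1\right) = 9$)
$N{\left(v \right)} = \frac{1}{4 + v}$
$N{\left(B \right)} + O{\left(1 - 11 \right)} = \frac{1}{4 + 9} + \left(3 + \left(1 - 11\right)^{2}\right) = \frac{1}{13} + \left(3 + \left(1 - 11\right)^{2}\right) = \frac{1}{13} + \left(3 + \left(-10\right)^{2}\right) = \frac{1}{13} + \left(3 + 100\right) = \frac{1}{13} + 103 = \frac{1340}{13}$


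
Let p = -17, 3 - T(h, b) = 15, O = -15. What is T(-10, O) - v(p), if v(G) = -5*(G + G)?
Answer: -182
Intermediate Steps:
T(h, b) = -12 (T(h, b) = 3 - 1*15 = 3 - 15 = -12)
v(G) = -10*G
T(-10, O) - v(p) = -12 - (-10)*(-17) = -12 - 1*170 = -12 - 170 = -182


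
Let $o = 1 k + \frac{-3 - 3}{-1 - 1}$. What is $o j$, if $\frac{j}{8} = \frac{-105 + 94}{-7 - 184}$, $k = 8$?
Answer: $\frac{968}{191} \approx 5.0681$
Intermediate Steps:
$j = \frac{88}{191}$ ($j = 8 \frac{-105 + 94}{-7 - 184} = 8 \left(- \frac{11}{-191}\right) = 8 \left(\left(-11\right) \left(- \frac{1}{191}\right)\right) = 8 \cdot \frac{11}{191} = \frac{88}{191} \approx 0.46073$)
$o = 11$ ($o = 1 \cdot 8 + \frac{-3 - 3}{-1 - 1} = 8 - \frac{6}{-2} = 8 - -3 = 8 + 3 = 11$)
$o j = 11 \cdot \frac{88}{191} = \frac{968}{191}$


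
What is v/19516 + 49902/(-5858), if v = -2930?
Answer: -247762843/28581182 ≈ -8.6687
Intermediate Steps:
v/19516 + 49902/(-5858) = -2930/19516 + 49902/(-5858) = -2930*1/19516 + 49902*(-1/5858) = -1465/9758 - 24951/2929 = -247762843/28581182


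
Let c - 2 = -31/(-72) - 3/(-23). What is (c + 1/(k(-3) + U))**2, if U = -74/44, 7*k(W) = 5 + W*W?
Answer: 4371722161/134374464 ≈ 32.534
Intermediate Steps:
c = 4241/1656 (c = 2 + (-31/(-72) - 3/(-23)) = 2 + (-31*(-1/72) - 3*(-1/23)) = 2 + (31/72 + 3/23) = 2 + 929/1656 = 4241/1656 ≈ 2.5610)
k(W) = 5/7 + W**2/7 (k(W) = (5 + W*W)/7 = (5 + W**2)/7 = 5/7 + W**2/7)
U = -37/22 (U = -74*1/44 = -37/22 ≈ -1.6818)
(c + 1/(k(-3) + U))**2 = (4241/1656 + 1/((5/7 + (1/7)*(-3)**2) - 37/22))**2 = (4241/1656 + 1/((5/7 + (1/7)*9) - 37/22))**2 = (4241/1656 + 1/((5/7 + 9/7) - 37/22))**2 = (4241/1656 + 1/(2 - 37/22))**2 = (4241/1656 + 1/(7/22))**2 = (4241/1656 + 22/7)**2 = (66119/11592)**2 = 4371722161/134374464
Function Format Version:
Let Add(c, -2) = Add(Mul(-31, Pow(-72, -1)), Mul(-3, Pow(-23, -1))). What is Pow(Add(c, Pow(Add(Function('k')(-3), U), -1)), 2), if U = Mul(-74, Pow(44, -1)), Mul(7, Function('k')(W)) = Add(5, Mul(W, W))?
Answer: Rational(4371722161, 134374464) ≈ 32.534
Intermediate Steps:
c = Rational(4241, 1656) (c = Add(2, Add(Mul(-31, Pow(-72, -1)), Mul(-3, Pow(-23, -1)))) = Add(2, Add(Mul(-31, Rational(-1, 72)), Mul(-3, Rational(-1, 23)))) = Add(2, Add(Rational(31, 72), Rational(3, 23))) = Add(2, Rational(929, 1656)) = Rational(4241, 1656) ≈ 2.5610)
Function('k')(W) = Add(Rational(5, 7), Mul(Rational(1, 7), Pow(W, 2))) (Function('k')(W) = Mul(Rational(1, 7), Add(5, Mul(W, W))) = Mul(Rational(1, 7), Add(5, Pow(W, 2))) = Add(Rational(5, 7), Mul(Rational(1, 7), Pow(W, 2))))
U = Rational(-37, 22) (U = Mul(-74, Rational(1, 44)) = Rational(-37, 22) ≈ -1.6818)
Pow(Add(c, Pow(Add(Function('k')(-3), U), -1)), 2) = Pow(Add(Rational(4241, 1656), Pow(Add(Add(Rational(5, 7), Mul(Rational(1, 7), Pow(-3, 2))), Rational(-37, 22)), -1)), 2) = Pow(Add(Rational(4241, 1656), Pow(Add(Add(Rational(5, 7), Mul(Rational(1, 7), 9)), Rational(-37, 22)), -1)), 2) = Pow(Add(Rational(4241, 1656), Pow(Add(Add(Rational(5, 7), Rational(9, 7)), Rational(-37, 22)), -1)), 2) = Pow(Add(Rational(4241, 1656), Pow(Add(2, Rational(-37, 22)), -1)), 2) = Pow(Add(Rational(4241, 1656), Pow(Rational(7, 22), -1)), 2) = Pow(Add(Rational(4241, 1656), Rational(22, 7)), 2) = Pow(Rational(66119, 11592), 2) = Rational(4371722161, 134374464)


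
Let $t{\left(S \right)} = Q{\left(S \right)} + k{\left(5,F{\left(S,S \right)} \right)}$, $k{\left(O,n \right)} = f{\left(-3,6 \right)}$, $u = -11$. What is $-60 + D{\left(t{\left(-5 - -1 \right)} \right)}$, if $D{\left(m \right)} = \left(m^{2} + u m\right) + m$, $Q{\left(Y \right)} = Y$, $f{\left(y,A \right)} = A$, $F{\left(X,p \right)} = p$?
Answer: $-76$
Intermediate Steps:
$k{\left(O,n \right)} = 6$
$t{\left(S \right)} = 6 + S$ ($t{\left(S \right)} = S + 6 = 6 + S$)
$D{\left(m \right)} = m^{2} - 10 m$ ($D{\left(m \right)} = \left(m^{2} - 11 m\right) + m = m^{2} - 10 m$)
$-60 + D{\left(t{\left(-5 - -1 \right)} \right)} = -60 + \left(6 - 4\right) \left(-10 + \left(6 - 4\right)\right) = -60 + 2 \left(-10 + 2\right) = -60 + 2 \left(-8\right) = -60 - 16 = -76$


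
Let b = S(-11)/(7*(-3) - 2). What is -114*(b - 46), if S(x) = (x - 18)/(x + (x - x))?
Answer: 1330038/253 ≈ 5257.1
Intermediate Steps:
S(x) = (-18 + x)/x (S(x) = (-18 + x)/(x + 0) = (-18 + x)/x)
b = -29/253 (b = ((-18 - 11)/(-11))/(7*(-3) - 2) = (-1/11*(-29))/(-21 - 2) = (29/11)/(-23) = (29/11)*(-1/23) = -29/253 ≈ -0.11462)
-114*(b - 46) = -114*(-29/253 - 46) = -114*(-11667/253) = 1330038/253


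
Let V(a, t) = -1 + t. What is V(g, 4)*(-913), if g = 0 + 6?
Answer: -2739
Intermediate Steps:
g = 6
V(g, 4)*(-913) = (-1 + 4)*(-913) = 3*(-913) = -2739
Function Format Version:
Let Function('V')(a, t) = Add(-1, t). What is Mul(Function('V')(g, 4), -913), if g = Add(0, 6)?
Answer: -2739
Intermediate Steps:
g = 6
Mul(Function('V')(g, 4), -913) = Mul(Add(-1, 4), -913) = Mul(3, -913) = -2739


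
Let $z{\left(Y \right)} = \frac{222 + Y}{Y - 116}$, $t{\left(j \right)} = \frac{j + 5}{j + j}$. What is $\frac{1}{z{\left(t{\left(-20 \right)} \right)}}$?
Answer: $- \frac{925}{1779} \approx -0.51995$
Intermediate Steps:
$t{\left(j \right)} = \frac{5 + j}{2 j}$
$z{\left(Y \right)} = \frac{222 + Y}{-116 + Y}$
$\frac{1}{z{\left(t{\left(-20 \right)} \right)}} = \frac{1}{\frac{1}{-116 + \frac{5 - 20}{2 \left(-20\right)}} \left(222 + \frac{5 - 20}{2 \left(-20\right)}\right)} = \frac{1}{\frac{1}{-116 + \frac{1}{2} \left(- \frac{1}{20}\right) \left(-15\right)} \left(222 + \frac{1}{2} \left(- \frac{1}{20}\right) \left(-15\right)\right)} = \frac{1}{\frac{1}{-116 + \frac{3}{8}} \left(222 + \frac{3}{8}\right)} = \frac{1}{\frac{1}{- \frac{925}{8}} \cdot \frac{1779}{8}} = \frac{1}{\left(- \frac{8}{925}\right) \frac{1779}{8}} = \frac{1}{- \frac{1779}{925}} = - \frac{925}{1779}$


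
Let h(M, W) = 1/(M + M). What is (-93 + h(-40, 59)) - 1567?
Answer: -132801/80 ≈ -1660.0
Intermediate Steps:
h(M, W) = 1/(2*M)
(-93 + h(-40, 59)) - 1567 = (-93 + (½)/(-40)) - 1567 = (-93 + (½)*(-1/40)) - 1567 = (-93 - 1/80) - 1567 = -7441/80 - 1567 = -132801/80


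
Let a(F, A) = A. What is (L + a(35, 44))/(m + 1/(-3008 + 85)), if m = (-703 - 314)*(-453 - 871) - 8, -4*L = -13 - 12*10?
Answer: 301069/5247759332 ≈ 5.7371e-5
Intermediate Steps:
L = 133/4 (L = -(-13 - 12*10)/4 = -(-13 - 120)/4 = -¼*(-133) = 133/4 ≈ 33.250)
m = 1346500 (m = -1017*(-1324) - 8 = 1346508 - 8 = 1346500)
(L + a(35, 44))/(m + 1/(-3008 + 85)) = (133/4 + 44)/(1346500 + 1/(-3008 + 85)) = 309/(4*(1346500 + 1/(-2923))) = 309/(4*(1346500 - 1/2923)) = 309/(4*(3935819499/2923)) = (309/4)*(2923/3935819499) = 301069/5247759332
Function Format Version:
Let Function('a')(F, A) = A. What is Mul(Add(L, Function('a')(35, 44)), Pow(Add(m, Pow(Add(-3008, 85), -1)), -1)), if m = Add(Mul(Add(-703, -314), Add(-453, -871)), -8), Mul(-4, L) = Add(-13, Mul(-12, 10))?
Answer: Rational(301069, 5247759332) ≈ 5.7371e-5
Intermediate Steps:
L = Rational(133, 4) (L = Mul(Rational(-1, 4), Add(-13, Mul(-12, 10))) = Mul(Rational(-1, 4), Add(-13, -120)) = Mul(Rational(-1, 4), -133) = Rational(133, 4) ≈ 33.250)
m = 1346500 (m = Add(Mul(-1017, -1324), -8) = Add(1346508, -8) = 1346500)
Mul(Add(L, Function('a')(35, 44)), Pow(Add(m, Pow(Add(-3008, 85), -1)), -1)) = Mul(Add(Rational(133, 4), 44), Pow(Add(1346500, Pow(Add(-3008, 85), -1)), -1)) = Mul(Rational(309, 4), Pow(Add(1346500, Pow(-2923, -1)), -1)) = Mul(Rational(309, 4), Pow(Add(1346500, Rational(-1, 2923)), -1)) = Mul(Rational(309, 4), Pow(Rational(3935819499, 2923), -1)) = Mul(Rational(309, 4), Rational(2923, 3935819499)) = Rational(301069, 5247759332)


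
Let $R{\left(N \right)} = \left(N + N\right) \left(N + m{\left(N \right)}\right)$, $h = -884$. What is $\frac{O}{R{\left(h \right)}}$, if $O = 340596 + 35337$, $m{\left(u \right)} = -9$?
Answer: $\frac{375933}{1578824} \approx 0.23811$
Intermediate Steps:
$R{\left(N \right)} = 2 N \left(-9 + N\right)$ ($R{\left(N \right)} = \left(N + N\right) \left(N - 9\right) = 2 N \left(-9 + N\right)$)
$O = 375933$
$\frac{O}{R{\left(h \right)}} = \frac{375933}{2 \left(-884\right) \left(-9 - 884\right)} = \frac{375933}{2 \left(-884\right) \left(-893\right)} = \frac{375933}{1578824}$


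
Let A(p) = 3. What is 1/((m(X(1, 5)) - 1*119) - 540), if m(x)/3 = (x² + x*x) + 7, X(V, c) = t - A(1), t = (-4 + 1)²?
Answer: -1/422 ≈ -0.0023697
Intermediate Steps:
t = 9 (t = (-3)² = 9)
X(V, c) = 6 (X(V, c) = 9 - 1*3 = 9 - 3 = 6)
m(x) = 21 + 6*x² (m(x) = 3*((x² + x*x) + 7) = 3*((x² + x²) + 7) = 3*(2*x² + 7) = 3*(7 + 2*x²) = 21 + 6*x²)
1/((m(X(1, 5)) - 1*119) - 540) = 1/(((21 + 6*6²) - 1*119) - 540) = 1/(((21 + 6*36) - 119) - 540) = 1/(((21 + 216) - 119) - 540) = 1/((237 - 119) - 540) = 1/(118 - 540) = 1/(-422) = -1/422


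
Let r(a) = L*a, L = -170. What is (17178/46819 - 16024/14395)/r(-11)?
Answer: -251475173/630152137175 ≈ -0.00039907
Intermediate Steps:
r(a) = -170*a
(17178/46819 - 16024/14395)/r(-11) = (17178/46819 - 16024/14395)/((-170*(-11))) = (17178*(1/46819) - 16024*1/14395)/1870 = (17178/46819 - 16024/14395)*(1/1870) = -502950346/673959505*1/1870 = -251475173/630152137175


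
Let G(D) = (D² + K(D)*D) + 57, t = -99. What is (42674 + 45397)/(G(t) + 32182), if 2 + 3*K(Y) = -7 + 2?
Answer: 88071/42271 ≈ 2.0835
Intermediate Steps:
K(Y) = -7/3 (K(Y) = -⅔ + (-7 + 2)/3 = -⅔ + (⅓)*(-5) = -⅔ - 5/3 = -7/3)
G(D) = 57 + D² - 7*D/3 (G(D) = (D² - 7*D/3) + 57 = 57 + D² - 7*D/3)
(42674 + 45397)/(G(t) + 32182) = (42674 + 45397)/((57 + (-99)² - 7/3*(-99)) + 32182) = 88071/((57 + 9801 + 231) + 32182) = 88071/(10089 + 32182) = 88071/42271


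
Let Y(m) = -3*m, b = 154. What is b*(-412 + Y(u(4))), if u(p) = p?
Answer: -65296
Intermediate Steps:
b*(-412 + Y(u(4))) = 154*(-412 - 3*4) = 154*(-412 - 12) = 154*(-424) = -65296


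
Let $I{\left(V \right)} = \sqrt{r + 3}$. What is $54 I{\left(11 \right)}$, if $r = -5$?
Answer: $54 i \sqrt{2} \approx 76.368 i$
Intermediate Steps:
$I{\left(V \right)} = i \sqrt{2}$ ($I{\left(V \right)} = \sqrt{-5 + 3} = \sqrt{-2} = i \sqrt{2}$)
$54 I{\left(11 \right)} = 54 i \sqrt{2}$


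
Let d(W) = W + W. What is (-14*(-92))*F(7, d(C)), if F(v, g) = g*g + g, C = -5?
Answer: 115920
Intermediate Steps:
d(W) = 2*W
F(v, g) = g + g**2 (F(v, g) = g**2 + g = g + g**2)
(-14*(-92))*F(7, d(C)) = (-14*(-92))*((2*(-5))*(1 + 2*(-5))) = 1288*(-10*(1 - 10)) = 1288*(-10*(-9)) = 1288*90 = 115920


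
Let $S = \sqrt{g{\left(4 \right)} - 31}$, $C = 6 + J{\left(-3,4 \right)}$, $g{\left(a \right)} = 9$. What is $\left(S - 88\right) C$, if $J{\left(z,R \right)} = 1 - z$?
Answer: $-880 + 10 i \sqrt{22} \approx -880.0 + 46.904 i$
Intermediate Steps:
$C = 10$ ($C = 6 + \left(1 - -3\right) = 6 + \left(1 + 3\right) = 6 + 4 = 10$)
$S = i \sqrt{22}$ ($S = \sqrt{9 - 31} = \sqrt{-22} = i \sqrt{22} \approx 4.6904 i$)
$\left(S - 88\right) C = \left(i \sqrt{22} - 88\right) 10 = \left(-88 + i \sqrt{22}\right) 10 = -880 + 10 i \sqrt{22}$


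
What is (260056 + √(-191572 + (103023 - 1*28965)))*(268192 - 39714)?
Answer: 59417074768 + 228478*I*√117514 ≈ 5.9417e+10 + 7.8323e+7*I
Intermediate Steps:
(260056 + √(-191572 + (103023 - 1*28965)))*(268192 - 39714) = (260056 + √(-191572 + (103023 - 28965)))*228478 = (260056 + √(-191572 + 74058))*228478 = (260056 + √(-117514))*228478 = (260056 + I*√117514)*228478 = 59417074768 + 228478*I*√117514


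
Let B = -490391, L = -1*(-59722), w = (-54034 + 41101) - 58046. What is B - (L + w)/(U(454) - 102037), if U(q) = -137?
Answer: -50105221291/102174 ≈ -4.9039e+5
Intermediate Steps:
w = -70979 (w = -12933 - 58046 = -70979)
L = 59722
B - (L + w)/(U(454) - 102037) = -490391 - (59722 - 70979)/(-137 - 102037) = -490391 - (-11257)/(-102174) = -490391 - (-11257)*(-1)/102174 = -490391 - 1*11257/102174 = -490391 - 11257/102174 = -50105221291/102174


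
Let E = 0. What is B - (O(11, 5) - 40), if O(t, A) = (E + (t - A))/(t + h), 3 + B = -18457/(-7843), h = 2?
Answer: 3965366/101959 ≈ 38.892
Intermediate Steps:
B = -5072/7843 (B = -3 - 18457/(-7843) = -3 - 18457*(-1/7843) = -3 + 18457/7843 = -5072/7843 ≈ -0.64669)
O(t, A) = (t - A)/(2 + t) (O(t, A) = (0 + (t - A))/(t + 2) = (t - A)/(2 + t))
B - (O(11, 5) - 40) = -5072/7843 - ((11 - 1*5)/(2 + 11) - 40) = -5072/7843 - ((11 - 5)/13 - 40) = -5072/7843 - ((1/13)*6 - 40) = -5072/7843 - (6/13 - 40) = -5072/7843 - 1*(-514/13) = -5072/7843 + 514/13 = 3965366/101959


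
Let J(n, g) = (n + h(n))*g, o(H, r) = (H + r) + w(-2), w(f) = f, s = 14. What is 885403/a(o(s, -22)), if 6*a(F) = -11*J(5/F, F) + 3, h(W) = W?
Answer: -5312418/107 ≈ -49649.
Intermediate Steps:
o(H, r) = -2 + H + r (o(H, r) = (H + r) - 2 = -2 + H + r)
J(n, g) = 2*g*n (J(n, g) = (n + n)*g = (2*n)*g = 2*g*n)
a(F) = -107/6 (a(F) = (-22*F*5/F + 3)/6 = (-11*10 + 3)/6 = (-110 + 3)/6 = (1/6)*(-107) = -107/6)
885403/a(o(s, -22)) = 885403/(-107/6) = 885403*(-6/107) = -5312418/107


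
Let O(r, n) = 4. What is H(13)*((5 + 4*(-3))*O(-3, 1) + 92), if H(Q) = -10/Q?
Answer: -640/13 ≈ -49.231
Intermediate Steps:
H(13)*((5 + 4*(-3))*O(-3, 1) + 92) = (-10/13)*((5 + 4*(-3))*4 + 92) = (-10*1/13)*((5 - 12)*4 + 92) = -10*(-7*4 + 92)/13 = -10*(-28 + 92)/13 = -10/13*64 = -640/13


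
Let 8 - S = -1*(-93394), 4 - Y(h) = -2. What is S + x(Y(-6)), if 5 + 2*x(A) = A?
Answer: -186771/2 ≈ -93386.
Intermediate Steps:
Y(h) = 6 (Y(h) = 4 - 1*(-2) = 4 + 2 = 6)
S = -93386 (S = 8 - (-1)*(-93394) = 8 - 1*93394 = 8 - 93394 = -93386)
x(A) = -5/2 + A/2
S + x(Y(-6)) = -93386 + (-5/2 + (½)*6) = -93386 + (-5/2 + 3) = -93386 + ½ = -186771/2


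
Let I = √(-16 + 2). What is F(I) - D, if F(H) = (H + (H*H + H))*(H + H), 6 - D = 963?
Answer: 901 - 28*I*√14 ≈ 901.0 - 104.77*I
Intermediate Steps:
D = -957 (D = 6 - 1*963 = 6 - 963 = -957)
I = I*√14 (I = √(-14) = I*√14 ≈ 3.7417*I)
F(H) = 2*H*(H² + 2*H) (F(H) = (H + (H² + H))*(2*H) = (H + (H + H²))*(2*H) = (H² + 2*H)*(2*H) = 2*H*(H² + 2*H))
F(I) - D = 2*(I*√14)²*(2 + I*√14) - 1*(-957) = 2*(-14)*(2 + I*√14) + 957 = (-56 - 28*I*√14) + 957 = 901 - 28*I*√14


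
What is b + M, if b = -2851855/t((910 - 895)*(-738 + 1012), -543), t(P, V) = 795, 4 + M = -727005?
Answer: -116164802/159 ≈ -7.3060e+5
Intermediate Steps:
M = -727009 (M = -4 - 727005 = -727009)
b = -570371/159 (b = -2851855/795 = -2851855*1/795 = -570371/159 ≈ -3587.2)
b + M = -570371/159 - 727009 = -116164802/159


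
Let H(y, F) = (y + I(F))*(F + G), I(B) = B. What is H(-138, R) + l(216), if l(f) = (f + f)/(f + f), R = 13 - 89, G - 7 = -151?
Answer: 47081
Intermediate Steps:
G = -144 (G = 7 - 151 = -144)
R = -76
H(y, F) = (-144 + F)*(F + y) (H(y, F) = (y + F)*(F - 144) = (F + y)*(-144 + F) = (-144 + F)*(F + y))
l(f) = 1 (l(f) = (2*f)/((2*f)) = (2*f)*(1/(2*f)) = 1)
H(-138, R) + l(216) = ((-76)² - 144*(-76) - 144*(-138) - 76*(-138)) + 1 = (5776 + 10944 + 19872 + 10488) + 1 = 47080 + 1 = 47081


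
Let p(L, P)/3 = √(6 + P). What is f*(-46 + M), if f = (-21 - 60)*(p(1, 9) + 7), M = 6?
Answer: 22680 + 9720*√15 ≈ 60325.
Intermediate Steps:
p(L, P) = 3*√(6 + P)
f = -567 - 243*√15 (f = (-21 - 60)*(3*√(6 + 9) + 7) = -81*(3*√15 + 7) = -81*(7 + 3*√15) = -567 - 243*√15 ≈ -1508.1)
f*(-46 + M) = (-567 - 243*√15)*(-46 + 6) = (-567 - 243*√15)*(-40) = 22680 + 9720*√15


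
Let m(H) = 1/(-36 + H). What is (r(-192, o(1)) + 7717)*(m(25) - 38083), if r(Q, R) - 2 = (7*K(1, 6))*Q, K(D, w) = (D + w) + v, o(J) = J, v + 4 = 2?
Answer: -418495086/11 ≈ -3.8045e+7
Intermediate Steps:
v = -2 (v = -4 + 2 = -2)
K(D, w) = -2 + D + w (K(D, w) = (D + w) - 2 = -2 + D + w)
r(Q, R) = 2 + 35*Q (r(Q, R) = 2 + (7*(-2 + 1 + 6))*Q = 2 + (7*5)*Q = 2 + 35*Q)
(r(-192, o(1)) + 7717)*(m(25) - 38083) = ((2 + 35*(-192)) + 7717)*(1/(-36 + 25) - 38083) = ((2 - 6720) + 7717)*(1/(-11) - 38083) = (-6718 + 7717)*(-1/11 - 38083) = 999*(-418914/11) = -418495086/11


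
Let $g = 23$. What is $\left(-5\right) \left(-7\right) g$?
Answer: $805$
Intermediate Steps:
$\left(-5\right) \left(-7\right) g = \left(-5\right) \left(-7\right) 23 = 35 \cdot 23 = 805$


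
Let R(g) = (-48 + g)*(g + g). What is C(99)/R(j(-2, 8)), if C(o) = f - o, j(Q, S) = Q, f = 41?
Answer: -29/100 ≈ -0.29000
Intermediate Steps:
C(o) = 41 - o
R(g) = 2*g*(-48 + g) (R(g) = (-48 + g)*(2*g) = 2*g*(-48 + g))
C(99)/R(j(-2, 8)) = (41 - 1*99)/((2*(-2)*(-48 - 2))) = (41 - 99)/((2*(-2)*(-50))) = -58/200 = -58*1/200 = -29/100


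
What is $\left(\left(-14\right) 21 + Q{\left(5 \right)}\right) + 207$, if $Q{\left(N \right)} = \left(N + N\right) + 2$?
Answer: $-75$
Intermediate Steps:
$Q{\left(N \right)} = 2 + 2 N$ ($Q{\left(N \right)} = 2 N + 2 = 2 + 2 N$)
$\left(\left(-14\right) 21 + Q{\left(5 \right)}\right) + 207 = \left(\left(-14\right) 21 + \left(2 + 2 \cdot 5\right)\right) + 207 = \left(-294 + \left(2 + 10\right)\right) + 207 = \left(-294 + 12\right) + 207 = -282 + 207 = -75$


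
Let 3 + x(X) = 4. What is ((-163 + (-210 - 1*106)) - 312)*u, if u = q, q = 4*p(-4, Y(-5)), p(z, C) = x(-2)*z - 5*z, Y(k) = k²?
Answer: -50624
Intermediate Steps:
x(X) = 1 (x(X) = -3 + 4 = 1)
p(z, C) = -4*z (p(z, C) = 1*z - 5*z = z - 5*z = -4*z)
q = 64 (q = 4*(-4*(-4)) = 4*16 = 64)
u = 64
((-163 + (-210 - 1*106)) - 312)*u = ((-163 + (-210 - 1*106)) - 312)*64 = ((-163 + (-210 - 106)) - 312)*64 = ((-163 - 316) - 312)*64 = (-479 - 312)*64 = -791*64 = -50624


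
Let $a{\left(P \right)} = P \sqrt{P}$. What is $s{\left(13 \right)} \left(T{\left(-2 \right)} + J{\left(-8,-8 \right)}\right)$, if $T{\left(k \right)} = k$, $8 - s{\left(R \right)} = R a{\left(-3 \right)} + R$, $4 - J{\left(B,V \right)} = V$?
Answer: $-50 + 390 i \sqrt{3} \approx -50.0 + 675.5 i$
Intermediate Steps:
$a{\left(P \right)} = P^{\frac{3}{2}}$
$J{\left(B,V \right)} = 4 - V$
$s{\left(R \right)} = 8 - R + 3 i R \sqrt{3}$ ($s{\left(R \right)} = 8 - \left(R \left(-3\right)^{\frac{3}{2}} + R\right) = 8 - \left(R \left(- 3 i \sqrt{3}\right) + R\right) = 8 - \left(- 3 i R \sqrt{3} + R\right) = 8 - \left(R - 3 i R \sqrt{3}\right) = 8 - R + 3 i R \sqrt{3}$)
$s{\left(13 \right)} \left(T{\left(-2 \right)} + J{\left(-8,-8 \right)}\right) = \left(8 - 13 + 3 i 13 \sqrt{3}\right) \left(-2 + \left(4 - -8\right)\right) = \left(8 - 13 + 39 i \sqrt{3}\right) \left(-2 + \left(4 + 8\right)\right) = \left(-5 + 39 i \sqrt{3}\right) \left(-2 + 12\right) = \left(-5 + 39 i \sqrt{3}\right) 10 = -50 + 390 i \sqrt{3}$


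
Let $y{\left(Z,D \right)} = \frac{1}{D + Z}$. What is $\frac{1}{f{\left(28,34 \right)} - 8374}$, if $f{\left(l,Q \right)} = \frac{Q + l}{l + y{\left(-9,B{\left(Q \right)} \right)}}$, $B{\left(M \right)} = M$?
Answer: $- \frac{701}{5868624} \approx -0.00011945$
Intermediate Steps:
$f{\left(l,Q \right)} = \frac{Q + l}{l + \frac{1}{-9 + Q}}$ ($f{\left(l,Q \right)} = \frac{Q + l}{l + \frac{1}{Q - 9}} = \frac{Q + l}{l + \frac{1}{-9 + Q}}$)
$\frac{1}{f{\left(28,34 \right)} - 8374} = \frac{1}{\frac{\left(-9 + 34\right) \left(34 + 28\right)}{1 + 28 \left(-9 + 34\right)} - 8374} = \frac{1}{\frac{1}{1 + 28 \cdot 25} \cdot 25 \cdot 62 - 8374} = \frac{1}{\frac{1}{1 + 700} \cdot 25 \cdot 62 - 8374} = \frac{1}{\frac{1}{701} \cdot 25 \cdot 62 - 8374} = \frac{1}{\frac{1550}{701} - 8374} = \frac{1}{- \frac{5868624}{701}} = - \frac{701}{5868624}$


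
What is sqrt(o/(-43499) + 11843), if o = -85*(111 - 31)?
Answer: sqrt(22409182214043)/43499 ≈ 108.83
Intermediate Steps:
o = -6800 (o = -85*80 = -6800)
sqrt(o/(-43499) + 11843) = sqrt(-6800/(-43499) + 11843) = sqrt(-6800*(-1/43499) + 11843) = sqrt(6800/43499 + 11843) = sqrt(515165457/43499) = sqrt(22409182214043)/43499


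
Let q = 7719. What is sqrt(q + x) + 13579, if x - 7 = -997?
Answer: 13579 + sqrt(6729) ≈ 13661.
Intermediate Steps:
x = -990 (x = 7 - 997 = -990)
sqrt(q + x) + 13579 = sqrt(7719 - 990) + 13579 = sqrt(6729) + 13579 = 13579 + sqrt(6729)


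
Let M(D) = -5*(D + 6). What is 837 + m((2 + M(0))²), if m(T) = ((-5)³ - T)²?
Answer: 827118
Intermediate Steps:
M(D) = -30 - 5*D (M(D) = -5*(6 + D) = -30 - 5*D)
m(T) = (-125 - T)²
837 + m((2 + M(0))²) = 837 + (125 + (2 + (-30 - 5*0))²)² = 837 + (125 + (2 + (-30 + 0))²)² = 837 + (125 + (2 - 30)²)² = 837 + (125 + (-28)²)² = 837 + (125 + 784)² = 837 + 909² = 837 + 826281 = 827118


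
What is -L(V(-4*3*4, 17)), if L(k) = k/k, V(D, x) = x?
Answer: -1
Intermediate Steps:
L(k) = 1
-L(V(-4*3*4, 17)) = -1*1 = -1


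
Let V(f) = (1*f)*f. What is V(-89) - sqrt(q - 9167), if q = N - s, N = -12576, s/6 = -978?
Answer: 7921 - 5*I*sqrt(635) ≈ 7921.0 - 126.0*I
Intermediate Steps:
s = -5868 (s = 6*(-978) = -5868)
q = -6708 (q = -12576 - 1*(-5868) = -12576 + 5868 = -6708)
V(f) = f**2 (V(f) = f*f = f**2)
V(-89) - sqrt(q - 9167) = (-89)**2 - sqrt(-6708 - 9167) = 7921 - sqrt(-15875) = 7921 - 5*I*sqrt(635)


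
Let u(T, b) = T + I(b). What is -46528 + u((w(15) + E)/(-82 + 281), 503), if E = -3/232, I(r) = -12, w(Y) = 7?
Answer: -2148657099/46168 ≈ -46540.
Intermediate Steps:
E = -3/232 (E = -3*1/232 = -3/232 ≈ -0.012931)
u(T, b) = -12 + T (u(T, b) = T - 12 = -12 + T)
-46528 + u((w(15) + E)/(-82 + 281), 503) = -46528 + (-12 + (7 - 3/232)/(-82 + 281)) = -46528 + (-12 + (1621/232)/199) = -46528 + (-12 + (1621/232)*(1/199)) = -46528 + (-12 + 1621/46168) = -46528 - 552395/46168 = -2148657099/46168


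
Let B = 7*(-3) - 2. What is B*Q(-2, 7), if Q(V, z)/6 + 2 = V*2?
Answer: 828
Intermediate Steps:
Q(V, z) = -12 + 12*V (Q(V, z) = -12 + 6*(V*2) = -12 + 6*(2*V) = -12 + 12*V)
B = -23 (B = -21 - 2 = -23)
B*Q(-2, 7) = -23*(-12 + 12*(-2)) = -23*(-12 - 24) = -23*(-36) = 828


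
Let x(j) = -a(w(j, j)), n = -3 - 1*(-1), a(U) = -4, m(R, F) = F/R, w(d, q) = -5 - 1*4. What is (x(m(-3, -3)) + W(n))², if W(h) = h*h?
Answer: 64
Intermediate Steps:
w(d, q) = -9 (w(d, q) = -5 - 4 = -9)
n = -2 (n = -3 + 1 = -2)
x(j) = 4 (x(j) = -1*(-4) = 4)
W(h) = h²
(x(m(-3, -3)) + W(n))² = (4 + (-2)²)² = (4 + 4)² = 8² = 64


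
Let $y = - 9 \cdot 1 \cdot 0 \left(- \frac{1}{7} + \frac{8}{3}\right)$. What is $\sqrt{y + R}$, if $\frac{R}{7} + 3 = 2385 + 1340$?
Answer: $\sqrt{26054} \approx 161.41$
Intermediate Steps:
$R = 26054$ ($R = -21 + 7 \left(2385 + 1340\right) = -21 + 7 \cdot 3725 = -21 + 26075 = 26054$)
$y = 0$ ($y = \left(-9\right) 0 \left(\left(-1\right) \frac{1}{7} + 8 \cdot \frac{1}{3}\right) = 0 \left(- \frac{1}{7} + \frac{8}{3}\right) = 0 \cdot \frac{53}{21} = 0$)
$\sqrt{y + R} = \sqrt{0 + 26054} = \sqrt{26054}$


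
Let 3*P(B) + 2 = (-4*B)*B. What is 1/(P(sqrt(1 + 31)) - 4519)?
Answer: -3/13687 ≈ -0.00021919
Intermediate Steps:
P(B) = -2/3 - 4*B**2/3 (P(B) = -2/3 + ((-4*B)*B)/3 = -2/3 + (-4*B**2)/3 = -2/3 - 4*B**2/3)
1/(P(sqrt(1 + 31)) - 4519) = 1/((-2/3 - 4*(sqrt(1 + 31))**2/3) - 4519) = 1/((-2/3 - 4*(sqrt(32))**2/3) - 4519) = 1/((-2/3 - 4*(4*sqrt(2))**2/3) - 4519) = 1/((-2/3 - 4/3*32) - 4519) = 1/((-2/3 - 128/3) - 4519) = 1/(-130/3 - 4519) = 1/(-13687/3) = -3/13687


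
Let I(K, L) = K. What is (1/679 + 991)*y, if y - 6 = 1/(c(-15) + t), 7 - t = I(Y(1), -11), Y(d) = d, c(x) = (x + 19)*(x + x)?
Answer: 229791935/38703 ≈ 5937.3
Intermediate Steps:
c(x) = 2*x*(19 + x) (c(x) = (19 + x)*(2*x) = 2*x*(19 + x))
t = 6 (t = 7 - 1*1 = 7 - 1 = 6)
y = 683/114 (y = 6 + 1/(2*(-15)*(19 - 15) + 6) = 6 + 1/(2*(-15)*4 + 6) = 6 + 1/(-120 + 6) = 6 + 1/(-114) = 6 - 1/114 = 683/114 ≈ 5.9912)
(1/679 + 991)*y = (1/679 + 991)*(683/114) = (672890/679)*(683/114) = 229791935/38703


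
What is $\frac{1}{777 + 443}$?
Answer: $\frac{1}{1220} \approx 0.00081967$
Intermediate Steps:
$\frac{1}{777 + 443} = \frac{1}{1220}$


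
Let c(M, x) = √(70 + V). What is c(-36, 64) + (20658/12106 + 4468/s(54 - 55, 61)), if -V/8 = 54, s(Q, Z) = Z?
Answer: 27674873/369233 + I*√362 ≈ 74.952 + 19.026*I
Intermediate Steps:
V = -432 (V = -8*54 = -432)
c(M, x) = I*√362 (c(M, x) = √(70 - 432) = √(-362) = I*√362)
c(-36, 64) + (20658/12106 + 4468/s(54 - 55, 61)) = I*√362 + (20658/12106 + 4468/61) = I*√362 + (20658*(1/12106) + 4468*(1/61)) = I*√362 + (10329/6053 + 4468/61) = I*√362 + 27674873/369233 = 27674873/369233 + I*√362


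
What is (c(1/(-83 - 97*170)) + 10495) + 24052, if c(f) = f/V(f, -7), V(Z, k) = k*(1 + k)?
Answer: 44399804399/1285200 ≈ 34547.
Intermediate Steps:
c(f) = f/42 (c(f) = f/((-7*(1 - 7))) = f/((-7*(-6))) = f/42)
(c(1/(-83 - 97*170)) + 10495) + 24052 = ((1/(-83 - 97*170))/42 + 10495) + 24052 = (((1/170)/(-180))/42 + 10495) + 24052 = ((-1/180*1/170)/42 + 10495) + 24052 = ((1/42)*(-1/30600) + 10495) + 24052 = (-1/1285200 + 10495) + 24052 = 13488173999/1285200 + 24052 = 44399804399/1285200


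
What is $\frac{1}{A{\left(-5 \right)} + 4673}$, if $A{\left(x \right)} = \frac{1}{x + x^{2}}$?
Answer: $\frac{20}{93461} \approx 0.00021399$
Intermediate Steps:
$\frac{1}{A{\left(-5 \right)} + 4673} = \frac{1}{\frac{1}{\left(-5\right) \left(1 - 5\right)} + 4673} = \frac{1}{- \frac{1}{5 \left(-4\right)} + 4673} = \frac{1}{\left(- \frac{1}{5}\right) \left(- \frac{1}{4}\right) + 4673} = \frac{1}{\frac{1}{20} + 4673} = \frac{1}{\frac{93461}{20}} = \frac{20}{93461}$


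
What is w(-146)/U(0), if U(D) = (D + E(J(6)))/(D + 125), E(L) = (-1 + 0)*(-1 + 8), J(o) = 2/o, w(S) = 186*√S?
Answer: -23250*I*√146/7 ≈ -40133.0*I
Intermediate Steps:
E(L) = -7 (E(L) = -1*7 = -7)
U(D) = (-7 + D)/(125 + D) (U(D) = (D - 7)/(D + 125) = (-7 + D)/(125 + D))
w(-146)/U(0) = (186*√(-146))/(((-7 + 0)/(125 + 0))) = (186*(I*√146))/((-7/125)) = (186*I*√146)/(((1/125)*(-7))) = (186*I*√146)/(-7/125) = (186*I*√146)*(-125/7) = -23250*I*√146/7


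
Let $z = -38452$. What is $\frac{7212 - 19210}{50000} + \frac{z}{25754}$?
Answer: $- \frac{557899123}{321925000} \approx -1.733$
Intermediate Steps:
$\frac{7212 - 19210}{50000} + \frac{z}{25754} = \frac{7212 - 19210}{50000} - \frac{38452}{25754} = \left(7212 - 19210\right) \frac{1}{50000} - \frac{19226}{12877} = \left(-11998\right) \frac{1}{50000} - \frac{19226}{12877} = - \frac{5999}{25000} - \frac{19226}{12877} = - \frac{557899123}{321925000}$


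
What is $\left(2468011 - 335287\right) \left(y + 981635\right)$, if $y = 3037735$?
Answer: $8572206863880$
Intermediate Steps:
$\left(2468011 - 335287\right) \left(y + 981635\right) = \left(2468011 - 335287\right) \left(3037735 + 981635\right) = 2132724 \cdot 4019370 = 8572206863880$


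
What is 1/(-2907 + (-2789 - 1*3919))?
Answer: -1/9615 ≈ -0.00010400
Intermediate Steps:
1/(-2907 + (-2789 - 1*3919)) = 1/(-2907 + (-2789 - 3919)) = 1/(-2907 - 6708) = 1/(-9615) = -1/9615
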